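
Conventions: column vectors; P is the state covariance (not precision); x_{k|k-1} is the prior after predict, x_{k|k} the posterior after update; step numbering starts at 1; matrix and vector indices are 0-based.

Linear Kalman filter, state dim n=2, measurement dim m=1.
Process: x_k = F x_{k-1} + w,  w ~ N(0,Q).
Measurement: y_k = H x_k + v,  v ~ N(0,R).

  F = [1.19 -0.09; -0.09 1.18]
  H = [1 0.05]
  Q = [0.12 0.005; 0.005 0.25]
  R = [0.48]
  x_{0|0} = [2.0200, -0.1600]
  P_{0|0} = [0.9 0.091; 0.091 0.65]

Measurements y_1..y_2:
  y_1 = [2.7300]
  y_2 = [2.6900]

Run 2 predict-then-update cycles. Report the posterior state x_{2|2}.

x_post = [2.9277, -0.6141]

step 1: x^-=[2.4182, -0.3706]  P^-=[1.3803 -0.0319; -0.0319 1.1430]  S=[1.8599]  K=[0.7412; 0.0136]  nu=[0.3303]  x^+=[2.6631, -0.3661]  P^+=[0.3583 -0.0506; -0.0506 1.1427]
step 2: x^-=[3.2020, -0.6717]  P^-=[0.6475 -0.2262; -0.2262 1.8547]  S=[1.1095]  K=[0.5734; -0.1203]  nu=[-0.4784]  x^+=[2.9277, -0.6141]  P^+=[0.2827 -0.1497; -0.1497 1.8387]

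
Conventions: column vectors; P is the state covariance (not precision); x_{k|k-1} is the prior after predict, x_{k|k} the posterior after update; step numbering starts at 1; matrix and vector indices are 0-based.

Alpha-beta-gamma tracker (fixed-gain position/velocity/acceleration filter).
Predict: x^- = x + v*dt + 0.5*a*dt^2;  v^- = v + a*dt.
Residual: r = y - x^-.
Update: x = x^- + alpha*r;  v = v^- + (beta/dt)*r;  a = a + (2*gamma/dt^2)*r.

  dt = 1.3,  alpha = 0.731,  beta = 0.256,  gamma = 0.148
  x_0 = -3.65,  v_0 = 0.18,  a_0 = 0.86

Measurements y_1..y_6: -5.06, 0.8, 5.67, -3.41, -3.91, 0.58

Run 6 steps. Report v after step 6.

v_post = -2.2511

step 1: x_pred=-2.6893  r=-2.3707  x^+=-4.4223  v^+=0.8312  a^+=0.4448
step 2: x_pred=-2.9659  r=3.7659  x^+=-0.2130  v^+=2.1510  a^+=1.1044
step 3: x_pred=3.5164  r=2.1536  x^+=5.0907  v^+=4.0107  a^+=1.4816
step 4: x_pred=11.5566  r=-14.9666  x^+=0.6160  v^+=2.9895  a^+=-1.1398
step 5: x_pred=3.5393  r=-7.4493  x^+=-1.9061  v^+=0.0409  a^+=-2.4445
step 6: x_pred=-3.9187  r=4.4987  x^+=-0.6301  v^+=-2.2511  a^+=-1.6566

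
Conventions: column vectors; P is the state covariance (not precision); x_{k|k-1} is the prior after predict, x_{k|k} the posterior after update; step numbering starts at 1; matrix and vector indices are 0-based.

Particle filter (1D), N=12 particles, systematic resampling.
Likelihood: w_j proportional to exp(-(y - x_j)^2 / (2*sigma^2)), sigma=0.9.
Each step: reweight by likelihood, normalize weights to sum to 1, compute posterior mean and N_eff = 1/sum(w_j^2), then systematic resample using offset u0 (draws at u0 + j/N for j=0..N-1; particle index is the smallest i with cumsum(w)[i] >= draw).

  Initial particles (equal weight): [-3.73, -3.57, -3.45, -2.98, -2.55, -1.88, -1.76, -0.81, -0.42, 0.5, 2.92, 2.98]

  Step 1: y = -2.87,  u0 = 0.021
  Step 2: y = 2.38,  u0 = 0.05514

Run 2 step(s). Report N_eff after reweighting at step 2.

step 1: w=[0.1212, 0.1414, 0.1554, 0.1899, 0.1796, 0.1045, 0.0894, 0.0139, 0.0047, 0.0002, 0.0000, 0.0000]  mean=-2.8833  Neff=6.8391  idx=[0, 0, 1, 2, 2, 3, 3, 3, 4, 4, 5, 6]
step 2: w=[0.0000, 0.0000, 0.0000, 0.0000, 0.0000, 0.0005, 0.0005, 0.0005, 0.0077, 0.0077, 0.3434, 0.6397]  mean=-1.8153  Neff=1.8966  idx=[10, 10, 10, 10, 11, 11, 11, 11, 11, 11, 11, 11]

N_eff = 1.8966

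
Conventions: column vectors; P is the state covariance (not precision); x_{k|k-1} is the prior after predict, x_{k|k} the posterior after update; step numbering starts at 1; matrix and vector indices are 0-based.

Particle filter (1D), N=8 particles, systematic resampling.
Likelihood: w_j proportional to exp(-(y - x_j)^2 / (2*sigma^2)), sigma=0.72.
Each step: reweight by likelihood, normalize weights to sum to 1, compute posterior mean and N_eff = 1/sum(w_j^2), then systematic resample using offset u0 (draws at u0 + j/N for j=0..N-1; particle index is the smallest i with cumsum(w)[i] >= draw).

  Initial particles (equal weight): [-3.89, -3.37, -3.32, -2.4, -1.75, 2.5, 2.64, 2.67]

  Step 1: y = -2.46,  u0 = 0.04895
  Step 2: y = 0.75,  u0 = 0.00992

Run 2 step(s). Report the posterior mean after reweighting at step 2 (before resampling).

step 1: w=[0.0517, 0.1672, 0.1821, 0.3704, 0.2286, 0.0000, 0.0000, 0.0000]  mean=-2.6582  Neff=3.9490  idx=[0, 1, 2, 3, 3, 3, 4, 4]
step 2: w=[0.0000, 0.0000, 0.0000, 0.0139, 0.0139, 0.0139, 0.4792, 0.4792]  mean=-1.7771  Neff=2.1749  idx=[3, 6, 6, 6, 6, 7, 7, 7]

post_mean = -1.7771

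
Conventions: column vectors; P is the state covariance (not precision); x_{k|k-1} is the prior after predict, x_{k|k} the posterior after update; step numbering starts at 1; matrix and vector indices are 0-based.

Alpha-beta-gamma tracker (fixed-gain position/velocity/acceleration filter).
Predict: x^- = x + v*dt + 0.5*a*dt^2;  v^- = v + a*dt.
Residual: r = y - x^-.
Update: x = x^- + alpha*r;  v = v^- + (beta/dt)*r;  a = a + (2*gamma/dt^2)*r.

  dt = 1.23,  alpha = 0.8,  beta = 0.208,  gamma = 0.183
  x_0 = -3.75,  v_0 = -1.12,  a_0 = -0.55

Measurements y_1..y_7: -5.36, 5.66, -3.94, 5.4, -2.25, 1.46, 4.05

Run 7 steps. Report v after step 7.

v_post = -0.1350

step 1: x_pred=-5.5436  r=0.1836  x^+=-5.3967  v^+=-1.7654  a^+=-0.5056
step 2: x_pred=-7.9507  r=13.6107  x^+=2.9379  v^+=-0.0857  a^+=2.7871
step 3: x_pred=4.9408  r=-8.8808  x^+=-2.1638  v^+=1.8407  a^+=0.6387
step 4: x_pred=0.5833  r=4.8167  x^+=4.4367  v^+=3.4408  a^+=1.8039
step 5: x_pred=10.0334  r=-12.2834  x^+=0.2067  v^+=3.5824  a^+=-1.1677
step 6: x_pred=3.7297  r=-2.2697  x^+=1.9139  v^+=1.7623  a^+=-1.7168
step 7: x_pred=2.7830  r=1.2670  x^+=3.7966  v^+=-0.1350  a^+=-1.4103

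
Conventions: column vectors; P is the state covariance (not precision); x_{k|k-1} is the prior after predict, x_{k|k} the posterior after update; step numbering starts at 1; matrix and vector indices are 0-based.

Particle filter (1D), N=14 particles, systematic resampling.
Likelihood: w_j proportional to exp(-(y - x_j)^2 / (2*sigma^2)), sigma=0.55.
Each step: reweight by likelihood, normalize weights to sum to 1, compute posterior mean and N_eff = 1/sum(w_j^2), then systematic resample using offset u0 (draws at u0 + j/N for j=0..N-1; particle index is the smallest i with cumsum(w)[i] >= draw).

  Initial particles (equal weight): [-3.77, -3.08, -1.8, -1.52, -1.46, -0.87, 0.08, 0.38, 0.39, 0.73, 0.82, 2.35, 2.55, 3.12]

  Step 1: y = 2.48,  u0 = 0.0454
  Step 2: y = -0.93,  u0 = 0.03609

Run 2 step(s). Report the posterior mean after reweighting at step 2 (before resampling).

step 1: w=[0.0000, 0.0000, 0.0000, 0.0000, 0.0000, 0.0000, 0.0000, 0.0003, 0.0003, 0.0025, 0.0042, 0.3904, 0.3982, 0.2040]  mean=2.5750  Neff=2.8357  idx=[11, 11, 11, 11, 11, 12, 12, 12, 12, 12, 12, 13, 13, 13]
step 2: w=[0.1772, 0.1772, 0.1772, 0.1772, 0.1772, 0.0190, 0.0190, 0.0190, 0.0190, 0.0190, 0.0190, 0.0000, 0.0000, 0.0000]  mean=2.3728  Neff=6.2810  idx=[0, 0, 1, 1, 1, 2, 2, 3, 3, 3, 4, 4, 5, 9]

post_mean = 2.3728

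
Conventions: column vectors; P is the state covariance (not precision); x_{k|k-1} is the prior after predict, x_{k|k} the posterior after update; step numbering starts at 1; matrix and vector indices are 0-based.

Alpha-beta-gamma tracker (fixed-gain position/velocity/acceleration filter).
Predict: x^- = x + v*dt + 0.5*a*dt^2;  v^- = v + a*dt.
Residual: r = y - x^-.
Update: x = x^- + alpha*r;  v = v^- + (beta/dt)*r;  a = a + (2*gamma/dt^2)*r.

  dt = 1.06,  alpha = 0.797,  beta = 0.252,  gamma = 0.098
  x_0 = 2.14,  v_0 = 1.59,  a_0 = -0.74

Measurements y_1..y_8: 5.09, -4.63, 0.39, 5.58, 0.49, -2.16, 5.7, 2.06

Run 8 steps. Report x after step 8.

step 1: x_pred=3.4097  r=1.6803  x^+=4.7489  v^+=1.2051  a^+=-0.4469
step 2: x_pred=5.7752  r=-10.4052  x^+=-2.5177  v^+=-1.7423  a^+=-2.2620
step 3: x_pred=-5.6354  r=6.0254  x^+=-0.8331  v^+=-2.7075  a^+=-1.2109
step 4: x_pred=-4.3834  r=9.9634  x^+=3.5574  v^+=-1.6224  a^+=0.5271
step 5: x_pred=2.1338  r=-1.6438  x^+=0.8237  v^+=-1.4545  a^+=0.2404
step 6: x_pred=-0.5830  r=-1.5770  x^+=-1.8399  v^+=-1.5746  a^+=-0.0347
step 7: x_pred=-3.5284  r=9.2284  x^+=3.8266  v^+=0.5825  a^+=1.5751
step 8: x_pred=5.3290  r=-3.2690  x^+=2.7236  v^+=1.4750  a^+=1.0048

x_post = 2.7236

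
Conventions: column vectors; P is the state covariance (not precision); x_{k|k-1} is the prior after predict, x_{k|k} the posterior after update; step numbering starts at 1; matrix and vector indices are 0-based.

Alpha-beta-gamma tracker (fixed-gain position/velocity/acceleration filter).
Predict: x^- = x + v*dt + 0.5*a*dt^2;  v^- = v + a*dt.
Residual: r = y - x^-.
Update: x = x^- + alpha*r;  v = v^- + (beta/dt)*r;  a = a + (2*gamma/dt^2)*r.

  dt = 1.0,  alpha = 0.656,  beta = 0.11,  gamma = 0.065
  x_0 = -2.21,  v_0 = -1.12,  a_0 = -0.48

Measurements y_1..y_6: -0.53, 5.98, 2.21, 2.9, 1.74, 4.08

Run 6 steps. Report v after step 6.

v_post = 2.3009

step 1: x_pred=-3.5700  r=3.0400  x^+=-1.5758  v^+=-1.2656  a^+=-0.0848
step 2: x_pred=-2.8838  r=8.8638  x^+=2.9309  v^+=-0.3754  a^+=1.0675
step 3: x_pred=3.0892  r=-0.8792  x^+=2.5125  v^+=0.5954  a^+=0.9532
step 4: x_pred=3.5844  r=-0.6844  x^+=3.1354  v^+=1.4733  a^+=0.8642
step 5: x_pred=5.0408  r=-3.3008  x^+=2.8755  v^+=1.9744  a^+=0.4351
step 6: x_pred=5.0675  r=-0.9875  x^+=4.4197  v^+=2.3009  a^+=0.3067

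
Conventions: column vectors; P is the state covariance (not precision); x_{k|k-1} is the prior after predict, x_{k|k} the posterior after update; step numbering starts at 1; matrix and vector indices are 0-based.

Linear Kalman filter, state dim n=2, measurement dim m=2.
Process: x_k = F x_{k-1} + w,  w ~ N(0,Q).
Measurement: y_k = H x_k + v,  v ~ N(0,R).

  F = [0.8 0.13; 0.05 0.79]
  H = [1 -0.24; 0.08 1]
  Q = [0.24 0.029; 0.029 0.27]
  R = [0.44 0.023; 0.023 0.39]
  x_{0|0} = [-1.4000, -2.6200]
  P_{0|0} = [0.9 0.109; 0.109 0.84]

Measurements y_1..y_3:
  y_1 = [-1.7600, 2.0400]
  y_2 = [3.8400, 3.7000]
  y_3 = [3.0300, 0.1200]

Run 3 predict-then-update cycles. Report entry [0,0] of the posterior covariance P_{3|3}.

P_post[0,0] = 0.2120

step 1: x^-=[-1.4606, -2.1398]  P^-=[0.8529 0.2209; 0.2209 0.8051]  S=[1.2332 0.1146; 0.1146 1.2359]  K=[0.6323 0.1753; -0.0398 0.6694]  nu=[-0.8130, 4.2966]  x^+=[-1.2216, 0.7688]  P^+=[0.2964 0.0592; 0.0592 0.2554]
step 2: x^-=[-0.8773, 0.5463]  P^-=[0.4464 0.1049; 0.1049 0.4348]  S=[0.8611 0.0572; 0.0572 0.8445]  K=[0.4802 0.1339; -0.0344 0.5272]  nu=[4.8484, 3.2239]  x^+=[1.8829, 2.0790]  P^+=[0.2253 0.0453; 0.0453 0.2012]
step 3: x^-=[1.7766, 1.7365]  P^-=[0.3970 0.0876; 0.0876 0.3997]  S=[0.8180 0.0447; 0.0447 0.8063]  K=[0.4529 0.1229; -0.0379 0.5065]  nu=[1.6702, -1.7587]  x^+=[2.3169, 0.7824]  P^+=[0.2120 0.0414; 0.0414 0.1934]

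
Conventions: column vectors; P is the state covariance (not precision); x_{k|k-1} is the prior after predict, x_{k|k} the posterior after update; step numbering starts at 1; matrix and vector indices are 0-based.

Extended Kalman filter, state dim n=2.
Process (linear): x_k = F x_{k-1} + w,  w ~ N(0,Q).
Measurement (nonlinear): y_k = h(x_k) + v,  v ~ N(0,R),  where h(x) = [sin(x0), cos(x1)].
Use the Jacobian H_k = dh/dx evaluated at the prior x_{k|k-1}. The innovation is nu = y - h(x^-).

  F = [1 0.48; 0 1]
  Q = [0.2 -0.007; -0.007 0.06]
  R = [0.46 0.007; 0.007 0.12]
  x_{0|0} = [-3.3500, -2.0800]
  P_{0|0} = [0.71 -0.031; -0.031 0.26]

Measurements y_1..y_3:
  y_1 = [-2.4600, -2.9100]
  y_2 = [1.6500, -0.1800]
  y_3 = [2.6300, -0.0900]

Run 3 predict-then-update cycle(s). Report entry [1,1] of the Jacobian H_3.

H_jac[1,1] = -0.8566

step 1: x^-=[-4.3484, -2.0800]  P^-=[0.9401 0.0868; 0.0868 0.3200]  H_jac=[-0.3560 0.0000; 0.0000 0.8731]  S=[0.5792 -0.0200; -0.0200 0.3640]  K=[-0.5718 0.1768; -0.0269 0.7662]  nu=[-3.3945, -2.4225]  x^+=[-2.8358, -3.8448]  P^+=[0.7354 0.0197; 0.0197 0.1051]
step 2: x^-=[-4.6813, -3.8448]  P^-=[0.9785 0.0632; 0.0632 0.1651]  H_jac=[-0.0311 0.0000; 0.0000 -0.6466]  S=[0.4609 0.0083; 0.0083 0.1890]  K=[-0.0621 -0.2134; 0.0059 -0.5650]  nu=[0.6505, 0.5828]  x^+=[-4.8461, -4.1702]  P^+=[0.9679 0.0403; 0.0403 0.1048]
step 3: x^-=[-6.8478, -4.1702]  P^-=[1.2307 0.0836; 0.0836 0.1648]  H_jac=[0.8448 0.0000; 0.0000 -0.8566]  S=[1.3384 -0.0535; -0.0535 0.2409]  K=[0.7718 -0.1258; 0.0296 -0.5793]  nu=[3.1651, 0.4260]  x^+=[-4.4585, -4.3233]  P^+=[0.4192 0.0113; 0.0113 0.0809]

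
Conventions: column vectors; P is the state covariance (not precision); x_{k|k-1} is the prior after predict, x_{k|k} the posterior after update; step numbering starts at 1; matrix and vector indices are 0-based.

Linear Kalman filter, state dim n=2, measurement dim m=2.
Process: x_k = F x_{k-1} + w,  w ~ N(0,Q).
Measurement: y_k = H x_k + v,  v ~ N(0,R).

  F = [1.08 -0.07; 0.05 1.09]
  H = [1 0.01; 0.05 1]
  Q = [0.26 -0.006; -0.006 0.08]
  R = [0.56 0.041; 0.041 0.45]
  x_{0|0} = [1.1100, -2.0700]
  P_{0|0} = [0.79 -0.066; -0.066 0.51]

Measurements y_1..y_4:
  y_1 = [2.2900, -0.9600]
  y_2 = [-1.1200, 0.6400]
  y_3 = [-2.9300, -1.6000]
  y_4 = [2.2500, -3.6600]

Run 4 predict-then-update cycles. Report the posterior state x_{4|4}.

step 1: x^-=[1.3437, -2.2008]  P^-=[1.1939 -0.0797; -0.0797 0.6807]  S=[1.7524 0.0277; 0.0277 1.1257]  K=[0.6814 -0.0346; -0.0511 0.6024]  nu=[0.9683, 1.1736]  x^+=[1.9629, -1.5433]  P^+=[0.3802 -0.0066; -0.0066 0.2693]
step 2: x^-=[2.2280, -1.5841]  P^-=[0.7058 -0.0138; -0.0138 0.4002]  S=[1.2656 0.0665; 0.0665 0.8506]  K=[0.5586 -0.0184; -0.0326 0.4722]  nu=[-3.3322, 2.1127]  x^+=[0.3279, -0.4779]  P^+=[0.3121 -0.0010; -0.0010 0.2112]
step 3: x^-=[0.3876, -0.5045]  P^-=[0.6252 -0.0064; -0.0064 0.3316]  S=[1.1851 0.0692; 0.0692 0.7825]  K=[0.5284 -0.0149; -0.0275 0.4258]  nu=[-3.3126, -1.1148]  x^+=[-1.3459, -0.8883]  P^+=[0.2953 0.0002; 0.0002 0.1905]
step 4: x^-=[-1.3914, -1.0355]  P^-=[0.6053 -0.0044; -0.0044 0.3071]  S=[1.1652 0.0699; 0.0699 0.7581]  K=[0.5203 -0.0139; -0.0256 0.4071]  nu=[3.6518, -2.5549]  x^+=[0.5439, -2.1689]  P^+=[0.2908 0.0006; 0.0006 0.1821]

x_post = [0.5439, -2.1689]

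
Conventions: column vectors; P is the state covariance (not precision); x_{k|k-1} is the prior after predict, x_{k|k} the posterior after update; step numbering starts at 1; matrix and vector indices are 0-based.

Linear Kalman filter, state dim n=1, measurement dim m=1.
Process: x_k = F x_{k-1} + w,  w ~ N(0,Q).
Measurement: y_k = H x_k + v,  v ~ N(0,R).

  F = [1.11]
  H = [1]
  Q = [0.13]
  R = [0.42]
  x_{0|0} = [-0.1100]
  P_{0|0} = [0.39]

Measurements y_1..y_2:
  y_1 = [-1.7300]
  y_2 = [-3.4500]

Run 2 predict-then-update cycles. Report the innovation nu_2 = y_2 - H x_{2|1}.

innov = [-2.2571]

step 1: x^-=[-0.1221]  P^-=[0.6105]  S=[1.0305]  K=[0.5924]  nu=[-1.6079]  x^+=[-1.0747]  P^+=[0.2488]
step 2: x^-=[-1.1929]  P^-=[0.4366]  S=[0.8566]  K=[0.5097]  nu=[-2.2571]  x^+=[-2.3433]  P^+=[0.2141]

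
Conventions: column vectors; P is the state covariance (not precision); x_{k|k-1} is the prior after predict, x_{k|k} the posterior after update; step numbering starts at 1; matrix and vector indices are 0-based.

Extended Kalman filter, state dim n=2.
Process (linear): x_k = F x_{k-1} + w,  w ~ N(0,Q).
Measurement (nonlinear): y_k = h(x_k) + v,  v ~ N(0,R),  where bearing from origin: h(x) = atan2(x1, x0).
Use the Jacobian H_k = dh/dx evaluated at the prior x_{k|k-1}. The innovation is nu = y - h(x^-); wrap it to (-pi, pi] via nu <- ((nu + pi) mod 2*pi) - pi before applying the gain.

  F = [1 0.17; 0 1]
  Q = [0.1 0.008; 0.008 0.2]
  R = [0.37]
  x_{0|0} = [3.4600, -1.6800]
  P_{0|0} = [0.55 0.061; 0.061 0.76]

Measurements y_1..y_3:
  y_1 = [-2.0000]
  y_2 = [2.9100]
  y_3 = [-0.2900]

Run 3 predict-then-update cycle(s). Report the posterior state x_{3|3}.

step 1: x^-=[3.1744, -1.6800]  P^-=[0.6927 0.1982; 0.1982 0.9600]  H_jac=[0.1302 0.2461]  S=[0.4526]  K=[0.3071; 0.5790]  nu=[-1.5132]  x^+=[2.7097, -2.5562]  P^+=[0.6500 0.1177; 0.1177 0.8083]
step 2: x^-=[2.2751, -2.5562]  P^-=[0.8134 0.2631; 0.2631 1.0083]  H_jac=[0.2183 0.1943]  S=[0.4691]  K=[0.4874; 0.5400]  nu=[-2.5297]  x^+=[1.0421, -3.9222]  P^+=[0.7019 0.1396; 0.1396 0.8715]
step 3: x^-=[0.3753, -3.9222]  P^-=[0.8746 0.2958; 0.2958 1.0715]  H_jac=[0.2526 0.0242]  S=[0.4301]  K=[0.5304; 0.2340]  nu=[1.1854]  x^+=[1.0040, -3.6448]  P^+=[0.7536 0.2424; 0.2424 1.0479]

x_post = [1.0040, -3.6448]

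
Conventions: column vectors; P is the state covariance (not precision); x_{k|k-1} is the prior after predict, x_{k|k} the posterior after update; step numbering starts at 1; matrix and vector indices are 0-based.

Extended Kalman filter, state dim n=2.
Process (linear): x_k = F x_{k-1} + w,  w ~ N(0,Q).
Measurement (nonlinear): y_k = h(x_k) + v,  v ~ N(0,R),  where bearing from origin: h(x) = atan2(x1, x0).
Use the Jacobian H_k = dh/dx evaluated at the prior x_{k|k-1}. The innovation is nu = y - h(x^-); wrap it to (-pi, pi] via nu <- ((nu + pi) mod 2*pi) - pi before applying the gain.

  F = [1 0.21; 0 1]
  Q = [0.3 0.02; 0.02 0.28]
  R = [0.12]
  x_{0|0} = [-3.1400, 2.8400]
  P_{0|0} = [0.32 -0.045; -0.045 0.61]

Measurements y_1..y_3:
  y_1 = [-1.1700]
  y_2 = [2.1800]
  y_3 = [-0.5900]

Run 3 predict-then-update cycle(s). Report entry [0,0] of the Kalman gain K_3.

K[0,0] = -0.7489

step 1: x^-=[-2.5436, 2.8400]  P^-=[0.6280 0.1031; 0.1031 0.8900]  H_jac=[-0.1954 -0.1750]  S=[0.1783]  K=[-0.7895; -0.9866]  nu=[2.8120]  x^+=[-4.7636, 0.0657]  P^+=[0.5169 -0.0358; -0.0358 0.7165]
step 2: x^-=[-4.7497, 0.0657]  P^-=[0.8335 0.1347; 0.1347 0.9965]  H_jac=[-0.0029 -0.2105]  S=[0.1643]  K=[-0.1873; -1.2788]  nu=[-0.9478]  x^+=[-4.5722, 1.2778]  P^+=[0.8277 0.0953; 0.0953 0.7277]
step 3: x^-=[-4.3039, 1.2778]  P^-=[1.1998 0.2682; 0.2682 1.0077]  H_jac=[-0.0634 -0.2135]  S=[0.1780]  K=[-0.7489; -1.3042]  nu=[2.8402]  x^+=[-6.4308, -2.4263]  P^+=[1.1000 0.0943; 0.0943 0.7049]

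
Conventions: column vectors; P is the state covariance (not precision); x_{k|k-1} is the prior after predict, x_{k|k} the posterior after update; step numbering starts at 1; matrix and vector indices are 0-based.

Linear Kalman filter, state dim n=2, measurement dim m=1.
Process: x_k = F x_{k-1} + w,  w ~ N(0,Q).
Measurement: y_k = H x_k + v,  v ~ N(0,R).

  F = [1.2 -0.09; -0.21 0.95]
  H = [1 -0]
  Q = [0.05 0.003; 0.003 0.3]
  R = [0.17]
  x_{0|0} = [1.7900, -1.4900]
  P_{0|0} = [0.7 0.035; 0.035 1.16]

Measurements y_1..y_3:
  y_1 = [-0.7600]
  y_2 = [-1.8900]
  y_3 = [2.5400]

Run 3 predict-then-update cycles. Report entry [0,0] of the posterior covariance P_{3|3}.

step 1: x^-=[2.2821, -1.7914]  P^-=[1.0598 -0.2320; -0.2320 1.3638]  S=[1.2298]  K=[0.8618; -0.1887]  nu=[-3.0421]  x^+=[-0.3395, -1.2175]  P^+=[0.1465 -0.0321; -0.0321 1.3200]
step 2: x^-=[-0.2978, -1.0853]  P^-=[0.2786 -0.1839; -0.1839 1.5106]  S=[0.4486]  K=[0.6210; -0.4101]  nu=[-1.5922]  x^+=[-1.2866, -0.4324]  P^+=[0.1056 -0.0697; -0.0697 1.4352]
step 3: x^-=[-1.5050, -0.1406]  P^-=[0.2287 -0.2271; -0.2271 1.6277]  S=[0.3987]  K=[0.5736; -0.5696]  nu=[4.0450]  x^+=[0.8153, -2.4446]  P^+=[0.0975 -0.0968; -0.0968 1.4983]

P_post[0,0] = 0.0975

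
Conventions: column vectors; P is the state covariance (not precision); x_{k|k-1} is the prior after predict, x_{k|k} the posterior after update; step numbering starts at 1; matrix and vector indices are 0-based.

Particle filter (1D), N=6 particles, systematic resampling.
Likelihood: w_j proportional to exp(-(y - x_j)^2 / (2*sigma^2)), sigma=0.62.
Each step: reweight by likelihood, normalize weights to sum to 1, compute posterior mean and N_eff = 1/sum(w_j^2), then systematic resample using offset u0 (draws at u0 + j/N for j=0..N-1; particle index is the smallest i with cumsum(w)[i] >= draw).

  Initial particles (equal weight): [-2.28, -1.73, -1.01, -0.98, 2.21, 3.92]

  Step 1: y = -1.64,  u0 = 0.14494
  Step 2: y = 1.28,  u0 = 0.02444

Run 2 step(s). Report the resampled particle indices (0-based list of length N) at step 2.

step 1: w=[0.2142, 0.3610, 0.2177, 0.2070, 0.0000, 0.0000]  mean=-1.5357  Neff=3.7523  idx=[0, 1, 1, 2, 3, 3]
step 2: w=[0.0000, 0.0021, 0.0021, 0.2939, 0.3510, 0.3510]  mean=-0.9919  Neff=3.0051  idx=[3, 3, 4, 4, 5, 5]

resampled_idx = [3, 3, 4, 4, 5, 5]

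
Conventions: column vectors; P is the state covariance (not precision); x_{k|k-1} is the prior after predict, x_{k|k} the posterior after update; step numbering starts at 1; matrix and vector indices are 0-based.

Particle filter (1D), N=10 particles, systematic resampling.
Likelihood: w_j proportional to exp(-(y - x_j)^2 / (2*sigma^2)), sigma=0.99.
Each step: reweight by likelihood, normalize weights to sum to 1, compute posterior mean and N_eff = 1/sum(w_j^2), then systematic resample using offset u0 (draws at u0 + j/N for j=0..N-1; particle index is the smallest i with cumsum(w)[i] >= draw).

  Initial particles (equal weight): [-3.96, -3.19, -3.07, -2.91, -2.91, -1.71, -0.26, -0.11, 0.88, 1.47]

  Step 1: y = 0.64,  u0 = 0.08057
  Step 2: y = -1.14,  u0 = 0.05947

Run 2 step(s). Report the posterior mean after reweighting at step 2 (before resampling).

step 1: w=[0.0000, 0.0002, 0.0003, 0.0005, 0.0005, 0.0190, 0.2099, 0.2382, 0.3081, 0.2233]  mean=0.4818  Neff=4.0655  idx=[6, 6, 7, 7, 8, 8, 8, 9, 9, 9]
step 2: w=[0.2262, 0.2262, 0.1954, 0.1954, 0.0419, 0.0419, 0.0419, 0.0104, 0.0104, 0.0104]  mean=-0.0042  Neff=5.4267  idx=[0, 0, 1, 1, 2, 2, 3, 3, 4, 6]

post_mean = -0.0042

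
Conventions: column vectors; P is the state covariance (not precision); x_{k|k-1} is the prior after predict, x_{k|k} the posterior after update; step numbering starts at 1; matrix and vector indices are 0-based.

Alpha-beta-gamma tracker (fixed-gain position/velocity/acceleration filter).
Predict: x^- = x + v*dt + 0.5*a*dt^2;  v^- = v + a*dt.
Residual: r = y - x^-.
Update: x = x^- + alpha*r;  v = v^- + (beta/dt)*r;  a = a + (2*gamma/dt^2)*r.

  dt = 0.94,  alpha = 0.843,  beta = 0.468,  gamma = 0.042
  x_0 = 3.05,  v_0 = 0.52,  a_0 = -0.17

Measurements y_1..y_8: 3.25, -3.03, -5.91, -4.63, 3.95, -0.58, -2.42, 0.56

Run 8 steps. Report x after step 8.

x_post = 0.0644

step 1: x_pred=3.4637  r=-0.2137  x^+=3.2835  v^+=0.2538  a^+=-0.1903
step 2: x_pred=3.4380  r=-6.4680  x^+=-2.0145  v^+=-3.1454  a^+=-0.8052
step 3: x_pred=-5.3269  r=-0.5831  x^+=-5.8185  v^+=-4.1926  a^+=-0.8606
step 4: x_pred=-10.1397  r=5.5097  x^+=-5.4950  v^+=-2.2584  a^+=-0.3369
step 5: x_pred=-7.7668  r=11.7168  x^+=2.1105  v^+=3.2584  a^+=0.7770
step 6: x_pred=5.5166  r=-6.0966  x^+=0.3772  v^+=0.9534  a^+=0.1974
step 7: x_pred=1.3606  r=-3.7806  x^+=-1.8264  v^+=-0.7433  a^+=-0.1620
step 8: x_pred=-2.5967  r=3.1567  x^+=0.0644  v^+=0.6761  a^+=0.1381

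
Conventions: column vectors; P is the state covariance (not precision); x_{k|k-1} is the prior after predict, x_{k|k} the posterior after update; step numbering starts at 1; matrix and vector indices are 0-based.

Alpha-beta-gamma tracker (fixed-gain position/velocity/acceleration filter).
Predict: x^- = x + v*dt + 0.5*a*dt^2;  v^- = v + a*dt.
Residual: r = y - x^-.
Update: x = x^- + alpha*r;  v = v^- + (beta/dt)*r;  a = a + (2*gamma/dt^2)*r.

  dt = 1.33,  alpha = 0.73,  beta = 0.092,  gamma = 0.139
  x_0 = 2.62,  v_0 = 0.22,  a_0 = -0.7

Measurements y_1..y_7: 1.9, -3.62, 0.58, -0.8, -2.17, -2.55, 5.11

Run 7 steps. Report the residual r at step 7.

step 1: x_pred=2.2935  r=-0.3935  x^+=2.0062  v^+=-0.7382  a^+=-0.7618
step 2: x_pred=0.3506  r=-3.9706  x^+=-2.5479  v^+=-2.0261  a^+=-1.3859
step 3: x_pred=-6.4684  r=7.0484  x^+=-1.3231  v^+=-3.3818  a^+=-0.2781
step 4: x_pred=-6.0668  r=5.2668  x^+=-2.2220  v^+=-3.3874  a^+=0.5496
step 5: x_pred=-6.2411  r=4.0711  x^+=-3.2692  v^+=-2.3748  a^+=1.1894
step 6: x_pred=-5.3757  r=2.8257  x^+=-3.3129  v^+=-0.5974  a^+=1.6335
step 7: x_pred=-2.6627  r=7.7727  x^+=3.0114  v^+=2.1128  a^+=2.8551

resid = 7.7727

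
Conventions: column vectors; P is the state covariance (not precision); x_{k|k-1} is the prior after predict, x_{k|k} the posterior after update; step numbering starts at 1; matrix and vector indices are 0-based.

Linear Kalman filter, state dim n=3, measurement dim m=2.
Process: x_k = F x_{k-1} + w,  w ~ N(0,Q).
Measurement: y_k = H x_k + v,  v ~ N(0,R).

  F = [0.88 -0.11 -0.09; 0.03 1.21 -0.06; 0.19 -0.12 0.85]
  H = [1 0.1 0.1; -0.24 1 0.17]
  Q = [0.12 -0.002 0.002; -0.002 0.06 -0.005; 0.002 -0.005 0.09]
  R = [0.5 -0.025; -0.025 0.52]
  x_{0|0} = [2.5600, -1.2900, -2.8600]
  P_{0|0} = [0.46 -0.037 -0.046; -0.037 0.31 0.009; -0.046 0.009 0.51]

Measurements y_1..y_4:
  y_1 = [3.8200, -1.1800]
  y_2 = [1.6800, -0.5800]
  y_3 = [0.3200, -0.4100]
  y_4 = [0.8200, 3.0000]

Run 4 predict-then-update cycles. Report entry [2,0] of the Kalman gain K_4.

K[2,0] = 0.0236

step 1: x^-=[2.6521, -1.3125, -1.7898]  P^-=[0.4987 -0.0660 0.0143; -0.0660 0.5123 -0.0731; 0.0143 -0.0731 0.4645]  S=[0.9967 -0.1565; -0.1565 1.0801]  K=[0.4795 -0.1002; 0.0540 0.4853; 0.0552 0.0103]  nu=[1.4781, 1.0733]  x^+=[3.2532, -0.7118, -1.6971]  P^+=[0.2437 -0.0037 -0.0111; -0.0037 0.2632 -0.0772; -0.0111 -0.0772 0.4616]
step 2: x^-=[3.0939, -0.6619, -0.7390]  P^-=[0.3166 -0.0236 0.0097; -0.0236 0.4582 -0.1463; 0.0097 -0.1463 0.4484]  S=[0.8200 -0.0862; -0.0862 0.9702]  K=[0.3773 -0.0674; 0.0574 0.4576; 0.0412 -0.0710]  nu=[-1.2738, 0.9500]  x^+=[2.5492, -0.3003, -0.8589]  P^+=[0.1911 0.0031 -0.0103; 0.0031 0.2569 -0.1155; -0.0103 -0.1155 0.4416]
step 3: x^-=[2.3537, -0.2353, -0.2097]  P^-=[0.2734 -0.0131 0.0052; -0.0131 0.4549 -0.1828; 0.0052 -0.1828 0.4398]  S=[0.7771 -0.0710; -0.0710 0.9471]  K=[0.3456 -0.0562; 0.0598 0.4553; 0.0294 -0.1131]  nu=[-1.9892, 0.4259]  x^+=[1.6422, -0.1604, -0.3164]  P^+=[0.1748 0.0061 -0.0116; 0.0061 0.2597 -0.1349; -0.0116 -0.1349 0.4265]
step 4: x^-=[1.4912, -0.1259, 0.0623]  P^-=[0.2599 -0.0088 0.0039; -0.0088 0.4619 -0.2019; 0.0039 -0.2019 0.4317]  S=[0.7639 -0.0655; -0.0655 0.9446]  K=[0.3353 -0.0514; 0.0619 0.4592; 0.0236 -0.1354]  nu=[-0.6649, 3.4732]  x^+=[1.0898, 1.4278, -0.4238]  P^+=[0.1693 0.0075 -0.0117; 0.0075 0.2635 -0.1441; -0.0117 -0.1441 0.4135]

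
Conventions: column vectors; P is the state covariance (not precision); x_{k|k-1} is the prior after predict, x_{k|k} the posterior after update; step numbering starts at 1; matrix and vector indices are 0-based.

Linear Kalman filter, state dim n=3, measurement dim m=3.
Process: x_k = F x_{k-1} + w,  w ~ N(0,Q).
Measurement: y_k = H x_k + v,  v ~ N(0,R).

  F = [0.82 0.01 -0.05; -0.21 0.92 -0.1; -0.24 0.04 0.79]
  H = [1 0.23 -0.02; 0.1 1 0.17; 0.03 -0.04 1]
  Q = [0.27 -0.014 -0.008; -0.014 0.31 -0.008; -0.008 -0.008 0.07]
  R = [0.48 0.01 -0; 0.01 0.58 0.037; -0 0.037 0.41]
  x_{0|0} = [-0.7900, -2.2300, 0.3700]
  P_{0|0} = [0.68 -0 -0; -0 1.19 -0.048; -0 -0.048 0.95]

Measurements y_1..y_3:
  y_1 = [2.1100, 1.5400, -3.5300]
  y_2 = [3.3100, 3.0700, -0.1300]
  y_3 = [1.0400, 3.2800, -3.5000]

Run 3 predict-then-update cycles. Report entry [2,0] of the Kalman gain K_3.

K[2,0] = -0.0704

step 1: x^-=[-0.6886, -1.9227, 0.3927]  P^-=[0.7298 -0.1131 -0.1792; -0.1131 1.3655 -0.0397; -0.1792 -0.0397 0.7009]  S=[1.2378 0.2481 -0.1892; 0.2481 1.9309 0.0425; -0.1892 0.0425 1.1065]  K=[0.5887 -0.1115 -0.0331; 0.0053 0.6997 -0.1143; -0.0749 0.0279 0.6162]  nu=[3.2487, 3.4648, -3.9789]  x^+=[0.9695, 0.9735, -2.2056]  P^+=[0.3004 -0.0849 -0.0301; -0.0849 0.4105 -0.0020; -0.0301 -0.0020 0.2545]
step 2: x^-=[0.9150, 0.9126, -1.9361]  P^-=[0.4738 -0.1223 -0.0995; -0.1223 0.7051 0.0244; -0.0995 0.0244 0.2597]  S=[0.9386 0.0773 -0.0872; 0.0773 1.2778 0.0650; -0.0872 0.0650 0.6636]  K=[0.4805 -0.0985 -0.0483; -0.0095 0.5494 -0.0663; -0.0735 0.0314 0.3726]  nu=[2.1464, 2.3950, 1.8152]  x^+=[1.6227, 2.0879, -1.3423]  P^+=[0.2458 -0.0729 -0.0337; -0.0729 0.3220 0.0082; -0.0337 0.0082 0.1553]
step 3: x^-=[1.4186, 1.7144, -1.3663]  P^-=[0.4372 -0.1054 -0.0868; -0.1054 0.6202 0.0314; -0.0868 0.0314 0.1963]  S=[0.9048 0.0739 -0.0725; 0.0739 1.1969 0.0662; -0.0725 0.0662 0.6002]  K=[0.4617 -0.0896 -0.0501; -0.0059 0.5171 -0.0520; -0.0704 0.0342 0.3083]  nu=[-0.8002, 1.6560, -2.1076]  x^+=[1.0063, 2.6851, -1.9033]  P^+=[0.2354 -0.0670 -0.0336; -0.0670 0.3026 0.0119; -0.0336 0.0119 0.1292]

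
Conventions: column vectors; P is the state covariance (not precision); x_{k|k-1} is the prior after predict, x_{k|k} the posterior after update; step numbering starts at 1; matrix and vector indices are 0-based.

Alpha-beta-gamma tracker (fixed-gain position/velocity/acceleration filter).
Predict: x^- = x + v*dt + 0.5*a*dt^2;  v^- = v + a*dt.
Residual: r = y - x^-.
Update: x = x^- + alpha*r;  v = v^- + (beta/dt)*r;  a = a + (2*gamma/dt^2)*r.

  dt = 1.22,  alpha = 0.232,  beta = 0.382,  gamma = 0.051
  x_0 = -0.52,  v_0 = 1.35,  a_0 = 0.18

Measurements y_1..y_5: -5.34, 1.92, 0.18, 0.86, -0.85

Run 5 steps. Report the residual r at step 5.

step 1: x_pred=1.2610  r=-6.6010  x^+=-0.2705  v^+=-0.4973  a^+=-0.2724
step 2: x_pred=-1.0798  r=2.9998  x^+=-0.3839  v^+=0.1097  a^+=-0.0668
step 3: x_pred=-0.2997  r=0.4797  x^+=-0.1884  v^+=0.1785  a^+=-0.0339
step 4: x_pred=0.0041  r=0.8559  x^+=0.2027  v^+=0.4051  a^+=0.0247
step 5: x_pred=0.7153  r=-1.5653  x^+=0.3521  v^+=-0.0548  a^+=-0.0825

resid = -1.5653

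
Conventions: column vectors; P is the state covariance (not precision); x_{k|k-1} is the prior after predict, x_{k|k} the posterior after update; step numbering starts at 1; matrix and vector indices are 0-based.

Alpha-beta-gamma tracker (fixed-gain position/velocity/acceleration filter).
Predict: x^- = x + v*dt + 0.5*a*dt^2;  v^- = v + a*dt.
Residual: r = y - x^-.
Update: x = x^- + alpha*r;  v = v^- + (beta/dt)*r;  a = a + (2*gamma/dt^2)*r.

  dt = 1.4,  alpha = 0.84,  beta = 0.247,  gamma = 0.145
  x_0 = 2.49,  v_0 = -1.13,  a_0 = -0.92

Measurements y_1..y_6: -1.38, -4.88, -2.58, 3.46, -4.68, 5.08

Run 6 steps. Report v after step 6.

v_post = 3.6421

step 1: x_pred=0.0064  r=-1.3864  x^+=-1.1582  v^+=-2.6626  a^+=-1.1251
step 2: x_pred=-5.9884  r=1.1084  x^+=-5.0574  v^+=-4.0422  a^+=-0.9611
step 3: x_pred=-11.6584  r=9.0784  x^+=-4.0325  v^+=-3.7861  a^+=0.3821
step 4: x_pred=-8.9586  r=12.4186  x^+=1.4730  v^+=-1.0602  a^+=2.2196
step 5: x_pred=2.1639  r=-6.8439  x^+=-3.5850  v^+=0.8397  a^+=1.2069
step 6: x_pred=-1.2265  r=6.3065  x^+=4.0710  v^+=3.6421  a^+=2.1400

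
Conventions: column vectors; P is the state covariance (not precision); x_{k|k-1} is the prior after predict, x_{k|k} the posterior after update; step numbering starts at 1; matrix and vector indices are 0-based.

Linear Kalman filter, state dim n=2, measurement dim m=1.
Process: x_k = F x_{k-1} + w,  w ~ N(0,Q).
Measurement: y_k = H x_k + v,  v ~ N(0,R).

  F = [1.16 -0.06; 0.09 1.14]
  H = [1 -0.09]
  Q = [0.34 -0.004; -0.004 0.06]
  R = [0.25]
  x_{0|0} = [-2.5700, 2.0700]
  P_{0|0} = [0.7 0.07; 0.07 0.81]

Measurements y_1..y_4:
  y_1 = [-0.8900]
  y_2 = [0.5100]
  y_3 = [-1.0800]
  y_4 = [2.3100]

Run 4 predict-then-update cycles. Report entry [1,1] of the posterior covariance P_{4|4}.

step 1: x^-=[-3.1054, 2.1285]  P^-=[1.2751 0.1059; 0.1059 1.1327]  S=[1.5152]  K=[0.8352; 0.0026]  nu=[2.4070]  x^+=[-1.0950, 2.1347]  P^+=[0.2180 0.1026; 0.1026 1.1327]
step 2: x^-=[-1.3983, 2.3350]  P^-=[0.6232 0.0764; 0.0764 1.5549]  S=[0.8720]  K=[0.7068; -0.0729]  nu=[2.1184]  x^+=[0.0989, 2.1807]  P^+=[0.1876 0.1213; 0.1213 1.5502]
step 3: x^-=[-0.0161, 2.4949]  P^-=[0.5811 0.0693; 0.0693 2.1011]  S=[0.8357]  K=[0.6879; -0.1433]  nu=[-0.8394]  x^+=[-0.5935, 2.6152]  P^+=[0.1856 0.1517; 0.1517 2.0839]
step 4: x^-=[-0.8454, 2.9279]  P^-=[0.5762 0.0727; 0.0727 2.8009]  S=[0.8358]  K=[0.6816; -0.2147]  nu=[3.4189]  x^+=[1.4848, 2.1939]  P^+=[0.1879 0.1949; 0.1949 2.7624]

P_post[1,1] = 2.7624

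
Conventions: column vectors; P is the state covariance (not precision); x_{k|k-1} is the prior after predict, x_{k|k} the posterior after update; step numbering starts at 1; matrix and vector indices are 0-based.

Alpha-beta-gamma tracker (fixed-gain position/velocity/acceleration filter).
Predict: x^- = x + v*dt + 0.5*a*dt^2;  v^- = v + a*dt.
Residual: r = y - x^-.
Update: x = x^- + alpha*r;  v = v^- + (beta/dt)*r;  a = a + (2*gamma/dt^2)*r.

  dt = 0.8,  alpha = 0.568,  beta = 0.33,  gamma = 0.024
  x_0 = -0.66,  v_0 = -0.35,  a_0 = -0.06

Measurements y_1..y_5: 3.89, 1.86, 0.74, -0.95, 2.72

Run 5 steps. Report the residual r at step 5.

step 1: x_pred=-0.9592  r=4.8492  x^+=1.7951  v^+=1.6023  a^+=0.3037
step 2: x_pred=3.1742  r=-1.3142  x^+=2.4277  v^+=1.3032  a^+=0.2051
step 3: x_pred=3.5359  r=-2.7959  x^+=1.9478  v^+=0.3140  a^+=-0.0046
step 4: x_pred=2.1975  r=-3.1475  x^+=0.4097  v^+=-0.9880  a^+=-0.2406
step 5: x_pred=-0.4577  r=3.1777  x^+=1.3472  v^+=0.1303  a^+=-0.0023

resid = 3.1777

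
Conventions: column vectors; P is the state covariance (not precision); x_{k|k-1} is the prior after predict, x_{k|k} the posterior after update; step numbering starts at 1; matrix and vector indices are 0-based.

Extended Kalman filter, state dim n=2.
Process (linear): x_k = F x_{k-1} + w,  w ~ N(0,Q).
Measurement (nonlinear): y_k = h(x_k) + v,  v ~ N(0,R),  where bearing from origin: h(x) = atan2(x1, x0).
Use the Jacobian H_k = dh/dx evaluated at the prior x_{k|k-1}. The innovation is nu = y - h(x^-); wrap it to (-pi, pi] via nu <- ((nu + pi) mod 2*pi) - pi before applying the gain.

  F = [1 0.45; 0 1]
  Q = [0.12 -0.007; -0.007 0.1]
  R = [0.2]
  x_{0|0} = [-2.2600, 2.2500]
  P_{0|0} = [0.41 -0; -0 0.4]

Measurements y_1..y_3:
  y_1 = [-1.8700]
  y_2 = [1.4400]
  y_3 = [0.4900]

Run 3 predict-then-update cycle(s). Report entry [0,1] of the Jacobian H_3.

H_jac[0,1] = -0.1823

step 1: x^-=[-1.2475, 2.2500]  P^-=[0.6110 0.1730; 0.1730 0.5000]  H_jac=[-0.3399 -0.1885]  S=[0.3105]  K=[-0.7739; -0.4929]  nu=[2.3361]  x^+=[-3.0553, 1.0986]  P^+=[0.4250 0.0546; 0.0546 0.4246]
step 2: x^-=[-2.5609, 1.0986]  P^-=[0.6801 0.2386; 0.2386 0.5246]  H_jac=[-0.1415 -0.3298]  S=[0.2929]  K=[-0.5971; -0.7058]  nu=[-1.2963]  x^+=[-1.7869, 2.0136]  P^+=[0.5757 0.1152; 0.1152 0.3786]
step 3: x^-=[-0.8808, 2.0136]  P^-=[0.8760 0.2785; 0.2785 0.4786]  H_jac=[-0.4169 -0.1823]  S=[0.4105]  K=[-1.0133; -0.4955]  nu=[-1.4931]  x^+=[0.6323, 2.7534]  P^+=[0.4545 0.0724; 0.0724 0.3779]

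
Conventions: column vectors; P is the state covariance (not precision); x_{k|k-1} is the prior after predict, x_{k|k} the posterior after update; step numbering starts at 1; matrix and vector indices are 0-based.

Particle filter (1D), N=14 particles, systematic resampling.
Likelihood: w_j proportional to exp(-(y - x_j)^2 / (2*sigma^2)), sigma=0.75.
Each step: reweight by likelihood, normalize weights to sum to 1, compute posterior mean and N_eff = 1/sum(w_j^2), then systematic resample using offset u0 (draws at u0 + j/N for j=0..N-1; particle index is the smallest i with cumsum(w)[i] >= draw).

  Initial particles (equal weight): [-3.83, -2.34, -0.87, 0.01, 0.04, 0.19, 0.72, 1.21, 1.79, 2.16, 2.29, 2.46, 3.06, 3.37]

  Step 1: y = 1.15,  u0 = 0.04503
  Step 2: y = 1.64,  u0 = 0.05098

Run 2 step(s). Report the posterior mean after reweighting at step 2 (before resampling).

post_mean = 1.4789

step 1: w=[0.0000, 0.0000, 0.0057, 0.0678, 0.0720, 0.0949, 0.1827, 0.2146, 0.1496, 0.0869, 0.0678, 0.0468, 0.0084, 0.0027]  mean=1.1687  Neff=7.4047  idx=[3, 4, 5, 6, 6, 6, 7, 7, 7, 8, 8, 9, 10, 11]
step 2: w=[0.0114, 0.0124, 0.0186, 0.0568, 0.0568, 0.0568, 0.1023, 0.1023, 0.1023, 0.1182, 0.1182, 0.0948, 0.0828, 0.0663]  mean=1.4789  Neff=11.1253  idx=[3, 4, 5, 6, 7, 7, 8, 9, 9, 10, 11, 11, 12, 13]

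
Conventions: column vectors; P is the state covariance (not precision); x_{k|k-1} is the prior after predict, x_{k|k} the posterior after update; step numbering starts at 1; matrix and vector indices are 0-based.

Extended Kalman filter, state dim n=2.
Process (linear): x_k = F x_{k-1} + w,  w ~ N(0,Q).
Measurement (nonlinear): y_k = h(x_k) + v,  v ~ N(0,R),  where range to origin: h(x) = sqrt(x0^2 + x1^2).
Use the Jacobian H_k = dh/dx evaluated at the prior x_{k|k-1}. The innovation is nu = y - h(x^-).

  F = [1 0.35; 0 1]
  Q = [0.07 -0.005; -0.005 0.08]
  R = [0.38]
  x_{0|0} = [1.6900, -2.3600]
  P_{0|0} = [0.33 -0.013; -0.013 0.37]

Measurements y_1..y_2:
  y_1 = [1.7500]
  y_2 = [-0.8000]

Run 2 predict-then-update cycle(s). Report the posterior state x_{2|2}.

step 1: x^-=[0.8640, -2.3600]  P^-=[0.4362 0.1115; 0.1115 0.4500]  H_jac=[0.3438 -0.9390]  S=[0.7564]  K=[0.0598; -0.5080]  nu=[-0.7632]  x^+=[0.8183, -1.9723]  P^+=[0.4335 0.1345; 0.1345 0.2548]
step 2: x^-=[0.1280, -1.9723]  P^-=[0.6289 0.2187; 0.2187 0.3348]  H_jac=[0.0648 -0.9979]  S=[0.6878]  K=[-0.2581; -0.4652]  nu=[-2.7765]  x^+=[0.8445, -0.6807]  P^+=[0.5831 0.1361; 0.1361 0.1860]

x_post = [0.8445, -0.6807]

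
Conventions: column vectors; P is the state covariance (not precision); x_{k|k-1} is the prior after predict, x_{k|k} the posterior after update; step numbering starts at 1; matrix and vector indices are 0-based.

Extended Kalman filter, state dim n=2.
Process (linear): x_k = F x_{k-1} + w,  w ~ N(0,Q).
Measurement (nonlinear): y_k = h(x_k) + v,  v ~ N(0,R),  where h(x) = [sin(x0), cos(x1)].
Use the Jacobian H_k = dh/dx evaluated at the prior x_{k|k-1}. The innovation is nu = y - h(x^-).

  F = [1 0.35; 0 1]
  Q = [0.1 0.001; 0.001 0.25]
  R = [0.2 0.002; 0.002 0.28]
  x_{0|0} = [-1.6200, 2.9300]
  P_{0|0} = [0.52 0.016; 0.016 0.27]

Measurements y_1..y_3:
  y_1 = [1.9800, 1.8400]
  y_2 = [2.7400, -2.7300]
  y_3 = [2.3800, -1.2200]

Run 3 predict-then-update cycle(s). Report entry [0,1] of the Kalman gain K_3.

K[0,1] = 0.0812

step 1: x^-=[-0.5945, 2.9300]  P^-=[0.6643 0.1115; 0.1115 0.5200]  H_jac=[0.8284 0.0000; 0.0000 -0.2100]  S=[0.6559 -0.0174; -0.0174 0.3029]  K=[0.8382 -0.0292; 0.1315 -0.3530]  nu=[2.5401, 2.8177]  x^+=[1.4526, 2.2694]  P^+=[0.2023 0.0309; 0.0309 0.4693]
step 2: x^-=[2.2469, 2.2694]  P^-=[0.3814 0.1961; 0.1961 0.7193]  H_jac=[-0.6257 0.0000; 0.0000 -0.7657]  S=[0.3493 0.0960; 0.0960 0.7018]  K=[-0.6488 -0.1253; -0.1410 -0.7656]  nu=[1.9600, -2.0868]  x^+=[1.2368, 3.5908]  P^+=[0.2078 0.0475; 0.0475 0.2803]
step 3: x^-=[2.4936, 3.5908]  P^-=[0.3754 0.1466; 0.1466 0.5303]  H_jac=[-0.7973 0.0000; 0.0000 0.4342]  S=[0.4386 -0.0488; -0.0488 0.3800]  K=[-0.6733 0.0812; -0.2020 0.5801]  nu=[1.7764, -0.3192]  x^+=[1.2716, 3.0467]  P^+=[0.1687 0.0492; 0.0492 0.3731]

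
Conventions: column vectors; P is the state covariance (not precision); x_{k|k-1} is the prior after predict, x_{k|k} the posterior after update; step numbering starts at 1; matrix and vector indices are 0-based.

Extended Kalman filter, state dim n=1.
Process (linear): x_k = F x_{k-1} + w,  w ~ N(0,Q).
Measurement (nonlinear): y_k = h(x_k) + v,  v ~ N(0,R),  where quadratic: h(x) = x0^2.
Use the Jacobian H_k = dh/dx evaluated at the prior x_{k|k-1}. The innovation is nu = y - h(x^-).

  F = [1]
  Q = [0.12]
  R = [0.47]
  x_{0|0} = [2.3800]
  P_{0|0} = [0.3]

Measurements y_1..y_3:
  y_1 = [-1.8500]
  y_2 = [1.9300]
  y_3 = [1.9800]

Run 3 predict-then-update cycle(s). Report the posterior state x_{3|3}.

x_post = [1.3563]

step 1: x^-=[2.3800]  P^-=[0.4200]  H_jac=[4.7600]  S=[9.9862]  K=[0.2002]  nu=[-7.5144]  x^+=[0.8756]  P^+=[0.0198]
step 2: x^-=[0.8756]  P^-=[0.1398]  H_jac=[1.7513]  S=[0.8987]  K=[0.2724]  nu=[1.1632]  x^+=[1.1925]  P^+=[0.0731]
step 3: x^-=[1.1925]  P^-=[0.1931]  H_jac=[2.3850]  S=[1.5683]  K=[0.2936]  nu=[0.5580]  x^+=[1.3563]  P^+=[0.0579]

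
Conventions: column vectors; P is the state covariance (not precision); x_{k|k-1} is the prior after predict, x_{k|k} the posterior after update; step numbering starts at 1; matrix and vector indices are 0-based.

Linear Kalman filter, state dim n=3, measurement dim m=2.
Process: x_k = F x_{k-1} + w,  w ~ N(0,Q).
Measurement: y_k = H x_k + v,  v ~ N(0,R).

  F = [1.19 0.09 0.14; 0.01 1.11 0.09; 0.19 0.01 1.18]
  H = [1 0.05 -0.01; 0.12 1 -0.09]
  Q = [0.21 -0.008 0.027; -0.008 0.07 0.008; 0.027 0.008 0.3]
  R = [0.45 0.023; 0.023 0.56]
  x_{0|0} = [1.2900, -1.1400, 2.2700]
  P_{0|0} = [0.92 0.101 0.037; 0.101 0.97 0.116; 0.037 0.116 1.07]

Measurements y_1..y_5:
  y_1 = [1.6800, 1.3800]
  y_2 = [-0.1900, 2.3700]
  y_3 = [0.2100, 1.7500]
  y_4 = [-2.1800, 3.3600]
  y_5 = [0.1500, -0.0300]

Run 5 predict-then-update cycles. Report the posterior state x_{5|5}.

x_post = [-0.4123, 1.6876, -0.0687]

step 1: x^-=[1.7503, -1.0482, 2.9123]  P^-=[1.5785 0.2698 0.4810; 0.2698 1.2994 0.3086; 0.4810 0.3086 1.8429]  S=[2.0490 0.5021; 0.5021 1.8959]  K=[0.7709 0.0152; -0.0071 0.6897; 0.2218 0.0470]  nu=[0.0112, 2.4803]  x^+=[1.7967, 0.6624, 3.0313]  P^+=[0.3486 -0.0057 0.1095; -0.0057 0.4024 0.1737; 0.1095 0.1737 1.7275]
step 2: x^-=[2.6221, 1.0260, 3.9250]  P^-=[0.7804 0.0908 0.5667; 0.0908 0.6146 0.4263; 0.5667 0.4263 2.7711]  S=[1.2296 0.1834; 0.1834 1.1411]  K=[0.6315 0.0155; 0.0191 0.5115; 0.4341 0.1448]  nu=[-2.8241, 1.3826]  x^+=[0.8600, 1.6792, 2.8992]  P^+=[0.2862 0.0077 0.2091; 0.0077 0.3121 0.2903; 0.2091 0.2903 2.4924]
step 3: x^-=[1.5805, 2.1334, 3.6013]  P^-=[0.7453 0.1383 0.8344; 0.1383 0.5333 0.6649; 0.8344 0.6649 3.8814]  S=[1.1935 0.1960; 0.1960 1.0309]  K=[0.6183 0.0305; 0.0563 0.4646; 0.6484 0.2800]  nu=[-1.4411, -0.2489]  x^+=[0.6819, 1.9366, 2.5971]  P^+=[0.2807 0.0255 0.3093; 0.0255 0.2967 0.4251; 0.3093 0.4251 3.2276]
step 4: x^-=[1.3493, 2.3901, 3.2135]  P^-=[0.7924 0.2023 1.1129; 0.2023 0.5478 0.9260; 1.1129 0.9260 4.9531]  S=[1.2414 0.2386; 0.2386 1.0171]  K=[0.6286 0.0465; 0.0893 0.4595; 0.8147 0.4124]  nu=[-3.6167, 1.0972]  x^+=[-0.8732, 2.5714, 0.7196]  P^+=[0.2858 0.0410 0.3868; 0.0410 0.3035 0.5449; 0.3868 0.5449 3.7960]
step 5: x^-=[-0.7069, 2.9103, 0.7089]  P^-=[0.8429 0.2588 1.3322; 0.2588 0.5852 1.1491; 1.3322 1.1491 5.7823]  S=[1.2931 0.2808; 0.2808 1.0307]  K=[0.6388 0.0589; 0.1125 0.4669; 0.9182 0.5149]  nu=[0.7185, -2.7916]  x^+=[-0.4123, 1.6876, -0.0687]  P^+=[0.2906 0.0519 0.4350; 0.0519 0.3146 0.6311; 0.4350 0.6311 4.1534]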